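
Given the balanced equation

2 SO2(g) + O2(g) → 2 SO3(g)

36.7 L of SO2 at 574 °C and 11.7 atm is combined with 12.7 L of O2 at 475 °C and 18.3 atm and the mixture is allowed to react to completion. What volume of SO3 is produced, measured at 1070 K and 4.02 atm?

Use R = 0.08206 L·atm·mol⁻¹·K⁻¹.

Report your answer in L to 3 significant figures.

135 L

n(SO2) = PV/RT = (11.7 × 36.7) / (0.08206 × 847.15) = 6.177 mol
n(O2) = PV/RT = (18.3 × 12.7) / (0.08206 × 748.15) = 3.786 mol
For 6.177 mol SO2, stoichiometry requires (1/2) × 6.177 = 3.088 mol O2; 3.786 mol is available, so SO2 is limiting.
n(SO3) = (2/2) × 6.177 = 6.177 mol
V(SO3) = nRT/P = 6.177 × 0.08206 × 1070 / 4.02 = 134.9 L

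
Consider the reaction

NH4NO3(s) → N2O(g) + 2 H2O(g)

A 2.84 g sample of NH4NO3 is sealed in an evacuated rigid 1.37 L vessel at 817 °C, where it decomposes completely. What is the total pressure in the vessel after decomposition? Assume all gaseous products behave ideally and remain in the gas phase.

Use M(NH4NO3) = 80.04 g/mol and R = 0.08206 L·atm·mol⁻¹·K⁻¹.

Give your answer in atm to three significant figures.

6.95 atm

n(NH4NO3) = 2.84 / 80.04 = 0.03548 mol
n(gas produced) = (3/1) × 0.03548 = 0.1064 mol
P = nRT/V = 0.1064 × 0.08206 × 1090.15 / 1.37 = 6.948 atm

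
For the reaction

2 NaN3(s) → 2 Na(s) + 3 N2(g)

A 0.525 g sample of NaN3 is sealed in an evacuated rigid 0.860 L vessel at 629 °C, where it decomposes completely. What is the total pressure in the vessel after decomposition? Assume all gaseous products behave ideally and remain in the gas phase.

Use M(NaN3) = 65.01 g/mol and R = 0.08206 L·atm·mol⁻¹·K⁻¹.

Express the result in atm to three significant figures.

n(NaN3) = 0.525 / 65.01 = 0.008076 mol
n(gas produced) = (3/2) × 0.008076 = 0.01211 mol
P = nRT/V = 0.01211 × 0.08206 × 902.15 / 0.860 = 1.042 atm

1.04 atm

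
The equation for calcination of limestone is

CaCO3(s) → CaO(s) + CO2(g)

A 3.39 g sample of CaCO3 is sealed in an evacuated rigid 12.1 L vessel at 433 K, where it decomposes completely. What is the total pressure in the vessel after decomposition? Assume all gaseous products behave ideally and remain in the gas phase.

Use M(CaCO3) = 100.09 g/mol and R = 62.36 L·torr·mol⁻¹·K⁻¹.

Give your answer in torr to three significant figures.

n(CaCO3) = 3.39 / 100.09 = 0.03387 mol
n(gas produced) = (1/1) × 0.03387 = 0.03387 mol
P = nRT/V = 0.03387 × 62.36 × 433 / 12.1 = 75.58 torr

75.6 torr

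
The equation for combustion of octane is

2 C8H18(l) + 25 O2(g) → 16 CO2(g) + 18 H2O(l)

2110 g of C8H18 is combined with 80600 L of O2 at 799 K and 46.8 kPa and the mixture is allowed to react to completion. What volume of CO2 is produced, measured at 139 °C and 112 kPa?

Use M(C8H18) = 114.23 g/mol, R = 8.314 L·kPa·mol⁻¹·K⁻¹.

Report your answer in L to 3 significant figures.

4520 L

n(C8H18) = 2110 / 114.23 = 18.47 mol
n(O2) = PV/RT = (46.8 × 80600) / (8.314 × 799) = 567.8 mol
For 18.47 mol C8H18, stoichiometry requires (25/2) × 18.47 = 230.9 mol O2; 567.8 mol is available, so C8H18 is limiting.
n(CO2) = (16/2) × 18.47 = 147.8 mol
V(CO2) = nRT/P = 147.8 × 8.314 × 412.15 / 112 = 4522 L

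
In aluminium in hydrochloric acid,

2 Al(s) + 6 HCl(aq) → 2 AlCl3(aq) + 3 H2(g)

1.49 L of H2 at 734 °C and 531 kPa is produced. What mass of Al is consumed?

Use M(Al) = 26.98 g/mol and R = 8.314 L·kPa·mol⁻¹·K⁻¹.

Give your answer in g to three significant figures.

1.70 g

n(H2) = PV/RT = (531 × 1.49) / (8.314 × 1007.15) = 0.09449 mol
n(Al) = (2/3) × 0.09449 = 0.06299 mol
m(Al) = 0.06299 × 26.98 = 1.699 g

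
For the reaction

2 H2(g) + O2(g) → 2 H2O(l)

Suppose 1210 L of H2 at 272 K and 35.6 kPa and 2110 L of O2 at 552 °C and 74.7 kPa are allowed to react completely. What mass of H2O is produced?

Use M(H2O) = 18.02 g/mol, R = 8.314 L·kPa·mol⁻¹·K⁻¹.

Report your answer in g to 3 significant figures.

n(H2) = PV/RT = (35.6 × 1210) / (8.314 × 272) = 19.05 mol
n(O2) = PV/RT = (74.7 × 2110) / (8.314 × 825.15) = 22.98 mol
For 19.05 mol H2, stoichiometry requires (1/2) × 19.05 = 9.525 mol O2; 22.98 mol is available, so H2 is limiting.
n(H2O) = (2/2) × 19.05 = 19.05 mol
m(H2O) = 19.05 × 18.02 = 343.3 g

343 g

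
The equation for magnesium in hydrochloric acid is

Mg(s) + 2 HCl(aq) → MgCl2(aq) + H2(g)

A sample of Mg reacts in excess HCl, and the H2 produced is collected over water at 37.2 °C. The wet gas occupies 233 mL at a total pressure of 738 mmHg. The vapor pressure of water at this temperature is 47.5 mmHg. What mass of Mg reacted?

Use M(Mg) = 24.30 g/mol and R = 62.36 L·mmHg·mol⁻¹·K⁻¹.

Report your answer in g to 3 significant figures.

P(H2) = 738 − 47.5 = 690.5 mmHg
n(H2) = PV/RT = (690.5 × 0.2330) / (62.36 × 310.35) = 0.008313 mol
n(Mg) = (1/1) × 0.008313 = 0.008313 mol
m(Mg) = 0.008313 × 24.30 = 0.2020 g

0.202 g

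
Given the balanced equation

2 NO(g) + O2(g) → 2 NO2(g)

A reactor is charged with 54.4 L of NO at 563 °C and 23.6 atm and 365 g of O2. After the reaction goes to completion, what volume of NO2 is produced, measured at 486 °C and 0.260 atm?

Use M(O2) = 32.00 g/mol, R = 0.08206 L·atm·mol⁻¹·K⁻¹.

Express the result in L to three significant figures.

n(NO) = PV/RT = (23.6 × 54.4) / (0.08206 × 836.15) = 18.71 mol
n(O2) = 365 / 32.00 = 11.41 mol
For 18.71 mol NO, stoichiometry requires (1/2) × 18.71 = 9.355 mol O2; 11.41 mol is available, so NO is limiting.
n(NO2) = (2/2) × 18.71 = 18.71 mol
V(NO2) = nRT/P = 18.71 × 0.08206 × 759.15 / 0.260 = 4483 L

4480 L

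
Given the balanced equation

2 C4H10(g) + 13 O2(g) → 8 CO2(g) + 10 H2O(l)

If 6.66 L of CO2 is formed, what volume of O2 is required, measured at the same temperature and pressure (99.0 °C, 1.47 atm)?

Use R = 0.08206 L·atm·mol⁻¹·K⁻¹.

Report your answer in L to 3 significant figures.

At constant T and P, gas volumes are in the mole ratio: V(O2) = (13/8) × 6.66 = 10.82 L

10.8 L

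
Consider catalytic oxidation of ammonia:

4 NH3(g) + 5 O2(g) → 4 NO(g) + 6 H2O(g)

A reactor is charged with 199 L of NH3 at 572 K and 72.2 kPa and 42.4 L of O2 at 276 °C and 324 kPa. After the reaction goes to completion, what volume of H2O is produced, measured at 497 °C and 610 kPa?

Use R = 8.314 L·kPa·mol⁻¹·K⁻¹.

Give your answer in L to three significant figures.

37.9 L

n(NH3) = PV/RT = (72.2 × 199) / (8.314 × 572) = 3.021 mol
n(O2) = PV/RT = (324 × 42.4) / (8.314 × 549.15) = 3.009 mol
For 3.021 mol NH3, stoichiometry requires (5/4) × 3.021 = 3.776 mol O2; 3.009 mol is available, so O2 is limiting.
n(H2O) = (6/5) × 3.009 = 3.611 mol
V(H2O) = nRT/P = 3.611 × 8.314 × 770.15 / 610 = 37.90 L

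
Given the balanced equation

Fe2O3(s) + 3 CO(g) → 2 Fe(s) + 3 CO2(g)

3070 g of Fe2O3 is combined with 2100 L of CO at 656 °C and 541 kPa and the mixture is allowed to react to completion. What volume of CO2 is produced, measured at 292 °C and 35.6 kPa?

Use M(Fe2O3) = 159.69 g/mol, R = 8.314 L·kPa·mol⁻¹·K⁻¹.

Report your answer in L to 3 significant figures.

7610 L

n(Fe2O3) = 3070 / 159.69 = 19.22 mol
n(CO) = PV/RT = (541 × 2100) / (8.314 × 929.15) = 147.1 mol
For 19.22 mol Fe2O3, stoichiometry requires (3/1) × 19.22 = 57.66 mol CO; 147.1 mol is available, so Fe2O3 is limiting.
n(CO2) = (3/1) × 19.22 = 57.66 mol
V(CO2) = nRT/P = 57.66 × 8.314 × 565.15 / 35.6 = 7610 L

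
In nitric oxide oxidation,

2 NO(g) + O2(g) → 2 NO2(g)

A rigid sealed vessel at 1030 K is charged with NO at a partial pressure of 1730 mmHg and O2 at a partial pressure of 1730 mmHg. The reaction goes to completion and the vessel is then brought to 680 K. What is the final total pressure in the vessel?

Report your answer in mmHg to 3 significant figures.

With V and T fixed, P_i ∝ n_i, so the mole ratios apply directly to partial pressures at 1030 K.
P(O2) required for 1730 mmHg of NO = (1/2) × 1730 = 865.0 mmHg; available 1730 mmHg, so NO is limiting.
P(O2) remaining = 1730 − (1/2) × 1730 = 865.0 mmHg
P(gaseous products) = (2)/2 × 1730 = 1730 mmHg
P_total at 1030 K = 865.0 + 1730 = 2595 mmHg
Scaling to 680 K: P = 2595 × 680/1030 = 1713 mmHg

1710 mmHg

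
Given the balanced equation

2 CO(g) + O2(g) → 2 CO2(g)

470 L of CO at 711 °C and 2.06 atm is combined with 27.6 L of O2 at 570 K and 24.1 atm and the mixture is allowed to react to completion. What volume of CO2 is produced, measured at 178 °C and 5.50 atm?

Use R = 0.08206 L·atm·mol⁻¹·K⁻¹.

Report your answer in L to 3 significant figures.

n(CO) = PV/RT = (2.06 × 470) / (0.08206 × 984.15) = 11.99 mol
n(O2) = PV/RT = (24.1 × 27.6) / (0.08206 × 570) = 14.22 mol
For 11.99 mol CO, stoichiometry requires (1/2) × 11.99 = 5.995 mol O2; 14.22 mol is available, so CO is limiting.
n(CO2) = (2/2) × 11.99 = 11.99 mol
V(CO2) = nRT/P = 11.99 × 0.08206 × 451.15 / 5.50 = 80.71 L

80.7 L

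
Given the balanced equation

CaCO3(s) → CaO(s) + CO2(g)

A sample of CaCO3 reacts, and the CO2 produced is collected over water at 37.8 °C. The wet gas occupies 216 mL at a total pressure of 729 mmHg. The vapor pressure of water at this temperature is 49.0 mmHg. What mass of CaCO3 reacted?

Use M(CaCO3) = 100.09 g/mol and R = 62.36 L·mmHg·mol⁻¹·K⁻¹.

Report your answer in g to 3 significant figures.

P(CO2) = 729 − 49.0 = 680.0 mmHg
n(CO2) = PV/RT = (680.0 × 0.2160) / (62.36 × 310.95) = 0.007575 mol
n(CaCO3) = (1/1) × 0.007575 = 0.007575 mol
m(CaCO3) = 0.007575 × 100.09 = 0.7582 g

0.758 g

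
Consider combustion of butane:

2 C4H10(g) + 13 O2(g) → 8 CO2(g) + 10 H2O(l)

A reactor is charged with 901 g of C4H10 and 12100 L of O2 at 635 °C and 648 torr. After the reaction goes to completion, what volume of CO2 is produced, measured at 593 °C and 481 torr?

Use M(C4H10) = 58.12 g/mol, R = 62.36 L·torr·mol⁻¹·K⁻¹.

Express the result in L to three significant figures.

6960 L

n(C4H10) = 901 / 58.12 = 15.50 mol
n(O2) = PV/RT = (648 × 12100) / (62.36 × 908.15) = 138.5 mol
For 15.50 mol C4H10, stoichiometry requires (13/2) × 15.50 = 100.8 mol O2; 138.5 mol is available, so C4H10 is limiting.
n(CO2) = (8/2) × 15.50 = 62.00 mol
V(CO2) = nRT/P = 62.00 × 62.36 × 866.15 / 481 = 6962 L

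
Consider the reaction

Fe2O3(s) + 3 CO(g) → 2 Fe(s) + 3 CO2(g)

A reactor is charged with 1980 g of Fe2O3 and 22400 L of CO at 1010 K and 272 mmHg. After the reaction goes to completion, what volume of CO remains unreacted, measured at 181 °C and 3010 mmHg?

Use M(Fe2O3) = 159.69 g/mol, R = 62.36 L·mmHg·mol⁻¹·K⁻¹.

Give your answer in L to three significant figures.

560 L

n(Fe2O3) = 1980 / 159.69 = 12.40 mol
n(CO) = PV/RT = (272 × 22400) / (62.36 × 1010) = 96.74 mol
For 12.40 mol Fe2O3, stoichiometry requires (3/1) × 12.40 = 37.20 mol CO; 96.74 mol is available, so Fe2O3 is limiting.
n(CO) consumed = (3/1) × 12.40 = 37.20 mol; remaining = 96.74 − 37.20 = 59.54 mol
V(CO) = nRT/P = 59.54 × 62.36 × 454.15 / 3010 = 560.2 L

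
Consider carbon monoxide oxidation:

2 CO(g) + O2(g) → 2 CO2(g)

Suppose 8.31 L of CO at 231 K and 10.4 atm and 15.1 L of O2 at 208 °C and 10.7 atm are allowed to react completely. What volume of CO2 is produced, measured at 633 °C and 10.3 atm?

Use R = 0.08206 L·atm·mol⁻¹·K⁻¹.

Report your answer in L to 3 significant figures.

32.9 L

n(CO) = PV/RT = (10.4 × 8.31) / (0.08206 × 231) = 4.559 mol
n(O2) = PV/RT = (10.7 × 15.1) / (0.08206 × 481.15) = 4.092 mol
For 4.559 mol CO, stoichiometry requires (1/2) × 4.559 = 2.280 mol O2; 4.092 mol is available, so CO is limiting.
n(CO2) = (2/2) × 4.559 = 4.559 mol
V(CO2) = nRT/P = 4.559 × 0.08206 × 906.15 / 10.3 = 32.91 L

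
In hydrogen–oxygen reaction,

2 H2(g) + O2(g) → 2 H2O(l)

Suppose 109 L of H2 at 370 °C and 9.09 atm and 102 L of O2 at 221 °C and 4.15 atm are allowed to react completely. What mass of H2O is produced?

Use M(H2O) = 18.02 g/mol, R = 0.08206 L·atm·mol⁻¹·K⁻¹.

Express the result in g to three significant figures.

n(H2) = PV/RT = (9.09 × 109) / (0.08206 × 643.15) = 18.77 mol
n(O2) = PV/RT = (4.15 × 102) / (0.08206 × 494.15) = 10.44 mol
For 18.77 mol H2, stoichiometry requires (1/2) × 18.77 = 9.385 mol O2; 10.44 mol is available, so H2 is limiting.
n(H2O) = (2/2) × 18.77 = 18.77 mol
m(H2O) = 18.77 × 18.02 = 338.2 g

338 g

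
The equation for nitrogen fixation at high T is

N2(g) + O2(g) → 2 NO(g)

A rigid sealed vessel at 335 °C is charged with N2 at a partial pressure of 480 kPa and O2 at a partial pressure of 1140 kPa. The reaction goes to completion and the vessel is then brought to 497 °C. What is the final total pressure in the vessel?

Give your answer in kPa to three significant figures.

2050 kPa

Because the vessel is rigid and T is held at 335 °C, work the stoichiometry in partial pressures (P_i = n_iRT/V).
P(O2) required for 480 kPa of N2 = (1/1) × 480 = 480.0 kPa; available 1140 kPa, so N2 is limiting.
P(O2) remaining = 1140 − (1/1) × 480 = 660.0 kPa
P(gaseous products) = (2)/1 × 480 = 960.0 kPa
P_total at 335 °C = 660.0 + 960.0 = 1620 kPa
Scaling to 497 °C: P = 1620 × 770.15/608.15 = 2052 kPa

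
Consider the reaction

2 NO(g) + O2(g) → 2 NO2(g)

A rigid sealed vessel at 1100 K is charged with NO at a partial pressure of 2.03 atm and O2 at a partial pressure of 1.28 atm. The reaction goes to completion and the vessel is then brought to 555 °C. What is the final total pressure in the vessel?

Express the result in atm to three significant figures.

Because the vessel is rigid and T is held at 1100 K, work the stoichiometry in partial pressures (P_i = n_iRT/V).
P(O2) required for 2.03 atm of NO = (1/2) × 2.03 = 1.015 atm; available 1.28 atm, so NO is limiting.
P(O2) remaining = 1.28 − (1/2) × 2.03 = 0.2650 atm
P(gaseous products) = (2)/2 × 2.03 = 2.030 atm
P_total at 1100 K = 0.2650 + 2.030 = 2.295 atm
Scaling to 555 °C: P = 2.295 × 828.15/1100 = 1.728 atm

1.73 atm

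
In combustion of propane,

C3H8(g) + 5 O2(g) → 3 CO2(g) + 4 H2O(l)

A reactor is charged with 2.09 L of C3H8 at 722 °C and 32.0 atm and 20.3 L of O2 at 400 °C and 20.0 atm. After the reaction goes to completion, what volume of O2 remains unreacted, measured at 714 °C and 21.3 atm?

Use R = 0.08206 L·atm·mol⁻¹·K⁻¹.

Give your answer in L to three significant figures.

n(C3H8) = PV/RT = (32.0 × 2.09) / (0.08206 × 995.15) = 0.8190 mol
n(O2) = PV/RT = (20.0 × 20.3) / (0.08206 × 673.15) = 7.350 mol
For 0.8190 mol C3H8, stoichiometry requires (5/1) × 0.8190 = 4.095 mol O2; 7.350 mol is available, so C3H8 is limiting.
n(O2) consumed = (5/1) × 0.8190 = 4.095 mol; remaining = 7.350 − 4.095 = 3.255 mol
V(O2) = nRT/P = 3.255 × 0.08206 × 987.15 / 21.3 = 12.38 L

12.4 L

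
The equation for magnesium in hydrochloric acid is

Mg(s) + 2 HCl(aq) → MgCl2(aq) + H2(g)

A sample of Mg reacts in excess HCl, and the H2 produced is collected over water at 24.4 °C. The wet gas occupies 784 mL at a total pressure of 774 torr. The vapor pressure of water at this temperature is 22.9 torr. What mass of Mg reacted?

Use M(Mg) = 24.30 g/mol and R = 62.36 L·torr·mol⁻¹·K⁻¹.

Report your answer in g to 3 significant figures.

P(H2) = 774 − 22.9 = 751.1 torr
n(H2) = PV/RT = (751.1 × 0.7840) / (62.36 × 297.55) = 0.03174 mol
n(Mg) = (1/1) × 0.03174 = 0.03174 mol
m(Mg) = 0.03174 × 24.30 = 0.7713 g

0.771 g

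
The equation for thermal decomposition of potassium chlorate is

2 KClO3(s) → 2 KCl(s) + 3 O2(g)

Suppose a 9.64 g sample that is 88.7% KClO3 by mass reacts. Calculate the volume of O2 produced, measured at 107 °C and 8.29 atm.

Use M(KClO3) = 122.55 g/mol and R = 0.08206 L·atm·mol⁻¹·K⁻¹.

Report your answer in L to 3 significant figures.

mass of KClO3 = 9.64 × 88.7/100 = 8.551 g
n(KClO3) = 8.551 / 122.55 = 0.06978 mol
n(O2) = (3/2) × 0.06978 = 0.1047 mol
V = nRT/P = 0.1047 × 0.08206 × 380.15 / 8.29 = 0.3940 L

0.394 L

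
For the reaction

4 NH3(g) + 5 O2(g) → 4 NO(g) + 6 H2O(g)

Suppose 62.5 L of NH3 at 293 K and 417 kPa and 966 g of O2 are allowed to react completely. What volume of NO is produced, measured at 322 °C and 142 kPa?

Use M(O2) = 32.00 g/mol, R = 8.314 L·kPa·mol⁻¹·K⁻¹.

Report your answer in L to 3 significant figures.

n(NH3) = PV/RT = (417 × 62.5) / (8.314 × 293) = 10.70 mol
n(O2) = 966 / 32.00 = 30.19 mol
For 10.70 mol NH3, stoichiometry requires (5/4) × 10.70 = 13.38 mol O2; 30.19 mol is available, so NH3 is limiting.
n(NO) = (4/4) × 10.70 = 10.70 mol
V(NO) = nRT/P = 10.70 × 8.314 × 595.15 / 142 = 372.8 L

373 L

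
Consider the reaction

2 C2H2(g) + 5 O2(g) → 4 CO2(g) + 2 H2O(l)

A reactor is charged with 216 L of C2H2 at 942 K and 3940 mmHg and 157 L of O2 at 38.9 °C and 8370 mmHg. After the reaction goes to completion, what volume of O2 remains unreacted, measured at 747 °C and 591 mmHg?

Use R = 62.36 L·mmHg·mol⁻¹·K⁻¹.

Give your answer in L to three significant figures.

3370 L

n(C2H2) = PV/RT = (3940 × 216) / (62.36 × 942) = 14.49 mol
n(O2) = PV/RT = (8370 × 157) / (62.36 × 312.05) = 67.53 mol
For 14.49 mol C2H2, stoichiometry requires (5/2) × 14.49 = 36.23 mol O2; 67.53 mol is available, so C2H2 is limiting.
n(O2) consumed = (5/2) × 14.49 = 36.23 mol; remaining = 67.53 − 36.23 = 31.30 mol
V(O2) = nRT/P = 31.30 × 62.36 × 1020.15 / 591 = 3369 L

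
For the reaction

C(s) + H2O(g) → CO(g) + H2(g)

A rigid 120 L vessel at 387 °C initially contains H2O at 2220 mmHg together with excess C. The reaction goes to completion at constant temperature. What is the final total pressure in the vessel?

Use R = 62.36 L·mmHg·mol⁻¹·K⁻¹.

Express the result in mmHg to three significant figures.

Rigid vessel, constant T ⇒ P scales with total gas moles (1 → 2).
P_final = (2/1) × 2220 = 4440 mmHg

4440 mmHg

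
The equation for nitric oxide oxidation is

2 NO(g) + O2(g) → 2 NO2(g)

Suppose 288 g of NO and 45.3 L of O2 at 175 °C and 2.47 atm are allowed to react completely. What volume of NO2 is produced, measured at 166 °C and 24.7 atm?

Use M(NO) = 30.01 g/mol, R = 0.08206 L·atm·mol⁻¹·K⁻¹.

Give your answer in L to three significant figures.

n(NO) = 288 / 30.01 = 9.597 mol
n(O2) = PV/RT = (2.47 × 45.3) / (0.08206 × 448.15) = 3.043 mol
For 9.597 mol NO, stoichiometry requires (1/2) × 9.597 = 4.798 mol O2; 3.043 mol is available, so O2 is limiting.
n(NO2) = (2/1) × 3.043 = 6.086 mol
V(NO2) = nRT/P = 6.086 × 0.08206 × 439.15 / 24.7 = 8.879 L

8.88 L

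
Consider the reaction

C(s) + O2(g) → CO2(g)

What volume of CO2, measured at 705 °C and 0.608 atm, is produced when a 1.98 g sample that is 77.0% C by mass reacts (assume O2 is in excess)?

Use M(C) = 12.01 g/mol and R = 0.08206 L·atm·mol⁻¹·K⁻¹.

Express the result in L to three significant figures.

16.8 L

mass of C = 1.98 × 77.0/100 = 1.525 g
n(C) = 1.525 / 12.01 = 0.1270 mol
n(CO2) = (1/1) × 0.1270 = 0.1270 mol
V = nRT/P = 0.1270 × 0.08206 × 978.15 / 0.608 = 16.77 L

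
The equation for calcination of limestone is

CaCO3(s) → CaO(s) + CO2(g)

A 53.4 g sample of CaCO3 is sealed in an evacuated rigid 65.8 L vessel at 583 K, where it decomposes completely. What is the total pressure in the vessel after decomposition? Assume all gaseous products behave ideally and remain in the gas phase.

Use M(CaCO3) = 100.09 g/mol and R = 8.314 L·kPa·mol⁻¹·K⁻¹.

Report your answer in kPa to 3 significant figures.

39.3 kPa

n(CaCO3) = 53.4 / 100.09 = 0.5335 mol
n(gas produced) = (1/1) × 0.5335 = 0.5335 mol
P = nRT/V = 0.5335 × 8.314 × 583 / 65.8 = 39.30 kPa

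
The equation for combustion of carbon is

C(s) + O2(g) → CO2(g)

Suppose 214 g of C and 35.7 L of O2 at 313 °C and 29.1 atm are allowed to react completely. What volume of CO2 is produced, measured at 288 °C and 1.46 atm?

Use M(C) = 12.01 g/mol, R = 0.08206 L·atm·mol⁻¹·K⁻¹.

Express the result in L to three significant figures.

562 L

n(C) = 214 / 12.01 = 17.82 mol
n(O2) = PV/RT = (29.1 × 35.7) / (0.08206 × 586.15) = 21.60 mol
For 17.82 mol C, stoichiometry requires (1/1) × 17.82 = 17.82 mol O2; 21.60 mol is available, so C is limiting.
n(CO2) = (1/1) × 17.82 = 17.82 mol
V(CO2) = nRT/P = 17.82 × 0.08206 × 561.15 / 1.46 = 562.0 L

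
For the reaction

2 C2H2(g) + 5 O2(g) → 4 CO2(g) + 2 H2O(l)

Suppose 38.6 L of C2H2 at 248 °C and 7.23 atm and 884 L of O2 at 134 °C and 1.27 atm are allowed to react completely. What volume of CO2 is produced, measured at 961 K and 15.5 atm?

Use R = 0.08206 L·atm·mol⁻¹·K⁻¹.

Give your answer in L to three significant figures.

n(C2H2) = PV/RT = (7.23 × 38.6) / (0.08206 × 521.15) = 6.526 mol
n(O2) = PV/RT = (1.27 × 884) / (0.08206 × 407.15) = 33.60 mol
For 6.526 mol C2H2, stoichiometry requires (5/2) × 6.526 = 16.31 mol O2; 33.60 mol is available, so C2H2 is limiting.
n(CO2) = (4/2) × 6.526 = 13.05 mol
V(CO2) = nRT/P = 13.05 × 0.08206 × 961 / 15.5 = 66.39 L

66.4 L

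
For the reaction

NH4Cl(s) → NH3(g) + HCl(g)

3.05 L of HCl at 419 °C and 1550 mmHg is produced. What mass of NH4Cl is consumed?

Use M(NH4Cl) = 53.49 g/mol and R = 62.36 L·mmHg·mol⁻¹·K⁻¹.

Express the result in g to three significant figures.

5.86 g

n(HCl) = PV/RT = (1550 × 3.05) / (62.36 × 692.15) = 0.1095 mol
n(NH4Cl) = (1/1) × 0.1095 = 0.1095 mol
m(NH4Cl) = 0.1095 × 53.49 = 5.857 g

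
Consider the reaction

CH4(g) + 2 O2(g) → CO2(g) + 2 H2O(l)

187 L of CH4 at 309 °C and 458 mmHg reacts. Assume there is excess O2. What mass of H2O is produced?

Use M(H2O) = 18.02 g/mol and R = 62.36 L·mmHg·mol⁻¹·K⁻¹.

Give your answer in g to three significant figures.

n(CH4) = PV/RT = (458 × 187) / (62.36 × 582.15) = 2.359 mol
n(H2O) = (2/1) × 2.359 = 4.718 mol
m(H2O) = 4.718 × 18.02 = 85.02 g

85.0 g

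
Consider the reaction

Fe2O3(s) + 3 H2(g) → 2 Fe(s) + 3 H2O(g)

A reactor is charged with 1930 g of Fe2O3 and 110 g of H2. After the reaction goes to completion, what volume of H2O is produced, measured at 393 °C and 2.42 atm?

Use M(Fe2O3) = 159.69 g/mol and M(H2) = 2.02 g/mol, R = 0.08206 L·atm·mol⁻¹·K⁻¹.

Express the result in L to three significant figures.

n(Fe2O3) = 1930 / 159.69 = 12.09 mol
n(H2) = 110 / 2.02 = 54.46 mol
For 12.09 mol Fe2O3, stoichiometry requires (3/1) × 12.09 = 36.27 mol H2; 54.46 mol is available, so Fe2O3 is limiting.
n(H2O) = (3/1) × 12.09 = 36.27 mol
V(H2O) = nRT/P = 36.27 × 0.08206 × 666.15 / 2.42 = 819.3 L

819 L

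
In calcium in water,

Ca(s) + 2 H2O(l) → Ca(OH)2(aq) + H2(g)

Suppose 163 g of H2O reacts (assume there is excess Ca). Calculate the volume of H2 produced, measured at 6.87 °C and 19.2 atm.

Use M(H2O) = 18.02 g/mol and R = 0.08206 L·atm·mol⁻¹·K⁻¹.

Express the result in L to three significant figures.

n(H2O) = 163.0 / 18.02 = 9.046 mol
n(H2) = (1/2) × 9.046 = 4.523 mol
V = nRT/P = 4.523 × 0.08206 × 280.02 / 19.2 = 5.413 L

5.41 L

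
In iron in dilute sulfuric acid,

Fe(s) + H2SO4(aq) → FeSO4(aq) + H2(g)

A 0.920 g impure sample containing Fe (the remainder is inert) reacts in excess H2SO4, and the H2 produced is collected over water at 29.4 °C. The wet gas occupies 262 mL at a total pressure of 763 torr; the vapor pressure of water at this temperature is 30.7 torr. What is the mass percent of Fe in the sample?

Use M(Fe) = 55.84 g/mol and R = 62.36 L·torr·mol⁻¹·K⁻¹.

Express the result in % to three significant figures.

61.7 %

P(H2) = 763 − 30.7 = 732.3 torr
n(H2) = PV/RT = (732.3 × 0.2620) / (62.36 × 302.55) = 0.01017 mol
n(Fe) = (1/1) × 0.01017 = 0.01017 mol
m(Fe) = 0.01017 × 55.84 = 0.5679 g
%Fe = 0.5679 / 0.920 × 100 = 61.73%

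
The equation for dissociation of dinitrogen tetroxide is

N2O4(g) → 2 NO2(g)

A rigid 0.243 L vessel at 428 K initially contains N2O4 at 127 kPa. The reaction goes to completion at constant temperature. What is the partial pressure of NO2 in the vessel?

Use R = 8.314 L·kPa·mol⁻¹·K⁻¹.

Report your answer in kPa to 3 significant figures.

254 kPa

n(N2O4)₀ = PV/RT = (127 × 0.243) / (8.314 × 428) = 0.008673 mol
n(NO2) = (2/1) × 0.008673 = 0.01735 mol
P(NO2) = nRT/V = 0.01735 × 8.314 × 428 / 0.243 = 254.1 kPa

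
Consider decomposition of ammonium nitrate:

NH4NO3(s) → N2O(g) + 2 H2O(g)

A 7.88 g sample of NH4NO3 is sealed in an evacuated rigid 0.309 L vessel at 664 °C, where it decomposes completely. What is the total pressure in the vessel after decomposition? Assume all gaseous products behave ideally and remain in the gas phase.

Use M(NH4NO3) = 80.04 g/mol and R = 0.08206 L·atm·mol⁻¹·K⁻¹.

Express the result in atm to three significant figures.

n(NH4NO3) = 7.88 / 80.04 = 0.09845 mol
n(gas produced) = (3/1) × 0.09845 = 0.2954 mol
P = nRT/V = 0.2954 × 0.08206 × 937.15 / 0.309 = 73.52 atm

73.5 atm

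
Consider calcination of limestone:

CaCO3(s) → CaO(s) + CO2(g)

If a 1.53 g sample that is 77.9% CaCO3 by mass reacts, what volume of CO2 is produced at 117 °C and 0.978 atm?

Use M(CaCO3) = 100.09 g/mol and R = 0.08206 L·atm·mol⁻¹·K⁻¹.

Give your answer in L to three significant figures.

0.390 L

mass of CaCO3 = 1.53 × 77.9/100 = 1.192 g
n(CaCO3) = 1.192 / 100.09 = 0.01191 mol
n(CO2) = (1/1) × 0.01191 = 0.01191 mol
V = nRT/P = 0.01191 × 0.08206 × 390.15 / 0.978 = 0.3899 L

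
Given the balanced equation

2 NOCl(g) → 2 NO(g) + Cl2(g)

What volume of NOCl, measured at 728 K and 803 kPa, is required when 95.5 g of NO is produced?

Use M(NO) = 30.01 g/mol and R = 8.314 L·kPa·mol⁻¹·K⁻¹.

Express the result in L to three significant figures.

n(NO) = 95.50 / 30.01 = 3.182 mol
n(NOCl) = (2/2) × 3.182 = 3.182 mol
V = nRT/P = 3.182 × 8.314 × 728 / 803 = 23.98 L

24.0 L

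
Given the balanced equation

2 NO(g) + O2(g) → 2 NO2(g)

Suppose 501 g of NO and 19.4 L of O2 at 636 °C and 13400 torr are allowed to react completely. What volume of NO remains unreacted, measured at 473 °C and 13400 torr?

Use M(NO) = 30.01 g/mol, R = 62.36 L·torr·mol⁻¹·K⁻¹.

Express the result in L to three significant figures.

26.1 L

n(NO) = 501 / 30.01 = 16.69 mol
n(O2) = PV/RT = (13400 × 19.4) / (62.36 × 909.15) = 4.585 mol
For 16.69 mol NO, stoichiometry requires (1/2) × 16.69 = 8.345 mol O2; 4.585 mol is available, so O2 is limiting.
n(NO) consumed = (2/1) × 4.585 = 9.170 mol; remaining = 16.69 − 9.170 = 7.520 mol
V(NO) = nRT/P = 7.520 × 62.36 × 746.15 / 13400 = 26.11 L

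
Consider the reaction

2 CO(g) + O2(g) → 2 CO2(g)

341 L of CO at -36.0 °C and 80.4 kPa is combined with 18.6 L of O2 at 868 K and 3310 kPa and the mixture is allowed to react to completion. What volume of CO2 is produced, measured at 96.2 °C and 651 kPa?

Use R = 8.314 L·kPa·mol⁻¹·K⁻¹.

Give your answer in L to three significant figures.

65.6 L

n(CO) = PV/RT = (80.4 × 341) / (8.314 × 237.15) = 13.91 mol
n(O2) = PV/RT = (3310 × 18.6) / (8.314 × 868) = 8.531 mol
For 13.91 mol CO, stoichiometry requires (1/2) × 13.91 = 6.955 mol O2; 8.531 mol is available, so CO is limiting.
n(CO2) = (2/2) × 13.91 = 13.91 mol
V(CO2) = nRT/P = 13.91 × 8.314 × 369.35 / 651 = 65.61 L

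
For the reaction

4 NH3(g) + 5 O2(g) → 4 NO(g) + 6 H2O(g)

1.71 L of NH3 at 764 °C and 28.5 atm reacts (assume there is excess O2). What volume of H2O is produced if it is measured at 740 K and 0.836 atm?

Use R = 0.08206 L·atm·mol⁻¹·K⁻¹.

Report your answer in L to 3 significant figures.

n(NH3) = PV/RT = (28.5 × 1.71) / (0.08206 × 1037.15) = 0.5726 mol
n(H2O) = (6/4) × 0.5726 = 0.8589 mol
V = nRT/P = 0.8589 × 0.08206 × 740 / 0.836 = 62.39 L

62.4 L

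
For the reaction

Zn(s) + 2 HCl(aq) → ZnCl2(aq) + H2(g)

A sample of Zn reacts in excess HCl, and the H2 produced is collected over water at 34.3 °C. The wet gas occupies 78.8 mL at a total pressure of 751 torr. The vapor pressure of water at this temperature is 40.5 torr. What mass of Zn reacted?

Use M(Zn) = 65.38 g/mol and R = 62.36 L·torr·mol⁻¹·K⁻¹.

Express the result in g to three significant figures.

0.191 g

P(H2) = 751 − 40.5 = 710.5 torr
n(H2) = PV/RT = (710.5 × 0.07880) / (62.36 × 307.45) = 0.002920 mol
n(Zn) = (1/1) × 0.002920 = 0.002920 mol
m(Zn) = 0.002920 × 65.38 = 0.1909 g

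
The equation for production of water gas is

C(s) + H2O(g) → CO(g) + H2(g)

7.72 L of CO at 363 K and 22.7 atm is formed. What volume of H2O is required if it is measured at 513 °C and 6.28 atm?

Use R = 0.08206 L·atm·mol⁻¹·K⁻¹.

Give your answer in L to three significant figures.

60.4 L

n(CO) = PV/RT = (22.7 × 7.72) / (0.08206 × 363) = 5.883 mol
n(H2O) = (1/1) × 5.883 = 5.883 mol
V = nRT/P = 5.883 × 0.08206 × 786.15 / 6.28 = 60.43 L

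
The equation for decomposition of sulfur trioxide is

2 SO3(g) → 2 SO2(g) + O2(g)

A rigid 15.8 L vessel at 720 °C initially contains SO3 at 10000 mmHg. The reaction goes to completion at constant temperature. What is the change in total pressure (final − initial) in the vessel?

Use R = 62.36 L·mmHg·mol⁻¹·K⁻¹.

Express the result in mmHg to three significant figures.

5000 mmHg

Since T and V are fixed, P_final/P_initial = n_final/n_initial = 3/2.
P_final = (3/2) × 10000 = 15000 mmHg; ΔP = 15000 − 10000 = 5000 mmHg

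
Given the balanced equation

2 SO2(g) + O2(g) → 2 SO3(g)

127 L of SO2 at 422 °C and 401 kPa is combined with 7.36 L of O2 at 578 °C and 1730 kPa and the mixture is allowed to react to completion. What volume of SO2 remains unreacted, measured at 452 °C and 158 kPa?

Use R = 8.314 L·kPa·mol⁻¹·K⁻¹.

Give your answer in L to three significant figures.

199 L

n(SO2) = PV/RT = (401 × 127) / (8.314 × 695.15) = 8.812 mol
n(O2) = PV/RT = (1730 × 7.36) / (8.314 × 851.15) = 1.799 mol
For 8.812 mol SO2, stoichiometry requires (1/2) × 8.812 = 4.406 mol O2; 1.799 mol is available, so O2 is limiting.
n(SO2) consumed = (2/1) × 1.799 = 3.598 mol; remaining = 8.812 − 3.598 = 5.214 mol
V(SO2) = nRT/P = 5.214 × 8.314 × 725.15 / 158 = 199.0 L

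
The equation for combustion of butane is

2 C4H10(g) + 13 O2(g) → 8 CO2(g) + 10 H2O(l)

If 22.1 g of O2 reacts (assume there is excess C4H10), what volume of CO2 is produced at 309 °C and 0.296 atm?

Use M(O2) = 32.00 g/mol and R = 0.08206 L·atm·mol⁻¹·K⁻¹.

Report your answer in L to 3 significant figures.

68.6 L

n(O2) = 22.10 / 32.00 = 0.6906 mol
n(CO2) = (8/13) × 0.6906 = 0.4250 mol
V = nRT/P = 0.4250 × 0.08206 × 582.15 / 0.296 = 68.59 L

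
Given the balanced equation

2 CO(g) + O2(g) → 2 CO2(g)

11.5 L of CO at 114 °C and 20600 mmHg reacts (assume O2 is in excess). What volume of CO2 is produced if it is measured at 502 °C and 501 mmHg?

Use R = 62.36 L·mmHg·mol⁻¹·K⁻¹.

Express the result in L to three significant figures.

947 L

n(CO) = PV/RT = (20600 × 11.5) / (62.36 × 387.15) = 9.813 mol
n(CO2) = (2/2) × 9.813 = 9.813 mol
V = nRT/P = 9.813 × 62.36 × 775.15 / 501 = 946.8 L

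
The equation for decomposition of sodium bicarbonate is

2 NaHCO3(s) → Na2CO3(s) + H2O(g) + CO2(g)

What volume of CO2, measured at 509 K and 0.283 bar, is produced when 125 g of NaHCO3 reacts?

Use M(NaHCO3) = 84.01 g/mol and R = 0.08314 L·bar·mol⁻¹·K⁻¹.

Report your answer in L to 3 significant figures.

n(NaHCO3) = 125.0 / 84.01 = 1.488 mol
n(CO2) = (1/2) × 1.488 = 0.7440 mol
V = nRT/P = 0.7440 × 0.08314 × 509 / 0.283 = 111.3 L

111 L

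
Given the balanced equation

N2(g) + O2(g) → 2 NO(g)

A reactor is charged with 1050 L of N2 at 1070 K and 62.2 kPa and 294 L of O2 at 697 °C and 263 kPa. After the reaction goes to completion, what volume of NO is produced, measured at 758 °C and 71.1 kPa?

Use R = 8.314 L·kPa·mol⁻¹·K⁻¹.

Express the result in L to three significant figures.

n(N2) = PV/RT = (62.2 × 1050) / (8.314 × 1070) = 7.342 mol
n(O2) = PV/RT = (263 × 294) / (8.314 × 970.15) = 9.586 mol
For 7.342 mol N2, stoichiometry requires (1/1) × 7.342 = 7.342 mol O2; 9.586 mol is available, so N2 is limiting.
n(NO) = (2/1) × 7.342 = 14.68 mol
V(NO) = nRT/P = 14.68 × 8.314 × 1031.15 / 71.1 = 1770 L

1770 L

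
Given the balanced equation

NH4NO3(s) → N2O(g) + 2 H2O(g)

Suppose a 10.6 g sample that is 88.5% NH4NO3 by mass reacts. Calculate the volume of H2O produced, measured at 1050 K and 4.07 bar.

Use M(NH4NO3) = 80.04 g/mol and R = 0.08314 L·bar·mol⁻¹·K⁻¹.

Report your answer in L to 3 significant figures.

mass of NH4NO3 = 10.6 × 88.5/100 = 9.381 g
n(NH4NO3) = 9.381 / 80.04 = 0.1172 mol
n(H2O) = (2/1) × 0.1172 = 0.2344 mol
V = nRT/P = 0.2344 × 0.08314 × 1050 / 4.07 = 5.028 L

5.03 L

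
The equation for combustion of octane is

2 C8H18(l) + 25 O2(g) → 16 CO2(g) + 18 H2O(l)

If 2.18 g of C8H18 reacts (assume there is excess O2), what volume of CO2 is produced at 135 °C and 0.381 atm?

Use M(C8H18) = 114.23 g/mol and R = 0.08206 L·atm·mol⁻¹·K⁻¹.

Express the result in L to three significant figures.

n(C8H18) = 2.180 / 114.23 = 0.01908 mol
n(CO2) = (16/2) × 0.01908 = 0.1526 mol
V = nRT/P = 0.1526 × 0.08206 × 408.15 / 0.381 = 13.41 L

13.4 L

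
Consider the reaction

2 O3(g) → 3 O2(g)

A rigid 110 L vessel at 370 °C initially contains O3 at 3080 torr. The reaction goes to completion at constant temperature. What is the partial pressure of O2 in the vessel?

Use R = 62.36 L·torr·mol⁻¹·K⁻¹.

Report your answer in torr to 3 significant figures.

4620 torr

n(O3)₀ = PV/RT = (3080 × 110) / (62.36 × 643.15) = 8.447 mol
n(O2) = (3/2) × 8.447 = 12.67 mol
P(O2) = nRT/V = 12.67 × 62.36 × 643.15 / 110 = 4620 torr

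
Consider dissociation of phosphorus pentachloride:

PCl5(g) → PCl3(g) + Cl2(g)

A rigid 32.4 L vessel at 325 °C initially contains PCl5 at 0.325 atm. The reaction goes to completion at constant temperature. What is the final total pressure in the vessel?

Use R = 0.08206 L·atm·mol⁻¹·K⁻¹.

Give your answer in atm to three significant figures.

Rigid vessel, constant T ⇒ P scales with total gas moles (1 → 2).
P_final = (2/1) × 0.325 = 0.6500 atm

0.650 atm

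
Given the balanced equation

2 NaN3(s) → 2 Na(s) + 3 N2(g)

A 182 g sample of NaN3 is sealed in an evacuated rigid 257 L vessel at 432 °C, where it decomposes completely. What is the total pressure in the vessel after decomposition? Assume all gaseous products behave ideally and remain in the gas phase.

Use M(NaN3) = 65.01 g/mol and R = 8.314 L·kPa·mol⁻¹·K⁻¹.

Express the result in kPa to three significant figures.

n(NaN3) = 182 / 65.01 = 2.800 mol
n(gas produced) = (3/2) × 2.800 = 4.200 mol
P = nRT/V = 4.200 × 8.314 × 705.15 / 257 = 95.81 kPa

95.8 kPa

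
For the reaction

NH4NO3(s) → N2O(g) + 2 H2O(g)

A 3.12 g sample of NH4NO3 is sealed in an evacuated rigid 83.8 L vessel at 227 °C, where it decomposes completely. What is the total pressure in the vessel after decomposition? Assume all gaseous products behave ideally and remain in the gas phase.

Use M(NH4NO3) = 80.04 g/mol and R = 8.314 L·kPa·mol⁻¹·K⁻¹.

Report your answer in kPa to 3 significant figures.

n(NH4NO3) = 3.12 / 80.04 = 0.03898 mol
n(gas produced) = (3/1) × 0.03898 = 0.1169 mol
P = nRT/V = 0.1169 × 8.314 × 500.15 / 83.8 = 5.801 kPa

5.80 kPa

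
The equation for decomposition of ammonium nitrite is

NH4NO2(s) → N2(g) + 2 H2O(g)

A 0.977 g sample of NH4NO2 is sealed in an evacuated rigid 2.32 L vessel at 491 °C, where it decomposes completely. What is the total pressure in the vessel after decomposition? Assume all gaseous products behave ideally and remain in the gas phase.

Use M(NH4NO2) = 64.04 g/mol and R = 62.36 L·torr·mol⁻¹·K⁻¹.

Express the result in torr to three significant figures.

n(NH4NO2) = 0.977 / 64.04 = 0.01526 mol
n(gas produced) = (3/1) × 0.01526 = 0.04578 mol
P = nRT/V = 0.04578 × 62.36 × 764.15 / 2.32 = 940.3 torr

940 torr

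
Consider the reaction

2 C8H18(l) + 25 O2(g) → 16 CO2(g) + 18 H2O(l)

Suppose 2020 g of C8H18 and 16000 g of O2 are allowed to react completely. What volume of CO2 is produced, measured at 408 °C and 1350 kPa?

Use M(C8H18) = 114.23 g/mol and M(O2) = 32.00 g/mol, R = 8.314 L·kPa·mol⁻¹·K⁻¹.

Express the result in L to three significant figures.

593 L

n(C8H18) = 2020 / 114.23 = 17.68 mol
n(O2) = 16000 / 32.00 = 500.0 mol
For 17.68 mol C8H18, stoichiometry requires (25/2) × 17.68 = 221.0 mol O2; 500.0 mol is available, so C8H18 is limiting.
n(CO2) = (16/2) × 17.68 = 141.4 mol
V(CO2) = nRT/P = 141.4 × 8.314 × 681.15 / 1350 = 593.2 L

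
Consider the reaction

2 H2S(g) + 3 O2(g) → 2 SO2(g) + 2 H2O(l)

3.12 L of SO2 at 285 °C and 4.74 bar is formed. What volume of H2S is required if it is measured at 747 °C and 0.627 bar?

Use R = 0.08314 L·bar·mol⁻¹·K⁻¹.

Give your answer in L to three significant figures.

43.1 L

n(SO2) = PV/RT = (4.74 × 3.12) / (0.08314 × 558.15) = 0.3187 mol
n(H2S) = (2/2) × 0.3187 = 0.3187 mol
V = nRT/P = 0.3187 × 0.08314 × 1020.15 / 0.627 = 43.11 L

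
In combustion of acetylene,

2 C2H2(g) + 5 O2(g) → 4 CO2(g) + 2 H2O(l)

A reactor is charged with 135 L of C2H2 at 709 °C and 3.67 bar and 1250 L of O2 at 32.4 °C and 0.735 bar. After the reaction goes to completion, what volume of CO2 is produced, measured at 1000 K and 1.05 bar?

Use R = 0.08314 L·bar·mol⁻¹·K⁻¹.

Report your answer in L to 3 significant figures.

961 L

n(C2H2) = PV/RT = (3.67 × 135) / (0.08314 × 982.15) = 6.068 mol
n(O2) = PV/RT = (0.735 × 1250) / (0.08314 × 305.55) = 36.17 mol
For 6.068 mol C2H2, stoichiometry requires (5/2) × 6.068 = 15.17 mol O2; 36.17 mol is available, so C2H2 is limiting.
n(CO2) = (4/2) × 6.068 = 12.14 mol
V(CO2) = nRT/P = 12.14 × 0.08314 × 1000 / 1.05 = 961.3 L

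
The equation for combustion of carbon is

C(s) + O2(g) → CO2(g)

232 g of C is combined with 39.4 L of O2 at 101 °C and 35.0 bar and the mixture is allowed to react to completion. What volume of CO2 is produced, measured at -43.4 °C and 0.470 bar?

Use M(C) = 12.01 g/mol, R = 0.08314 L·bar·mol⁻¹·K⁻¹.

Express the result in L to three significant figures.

785 L

n(C) = 232 / 12.01 = 19.32 mol
n(O2) = PV/RT = (35.0 × 39.4) / (0.08314 × 374.15) = 44.33 mol
For 19.32 mol C, stoichiometry requires (1/1) × 19.32 = 19.32 mol O2; 44.33 mol is available, so C is limiting.
n(CO2) = (1/1) × 19.32 = 19.32 mol
V(CO2) = nRT/P = 19.32 × 0.08314 × 229.75 / 0.470 = 785.2 L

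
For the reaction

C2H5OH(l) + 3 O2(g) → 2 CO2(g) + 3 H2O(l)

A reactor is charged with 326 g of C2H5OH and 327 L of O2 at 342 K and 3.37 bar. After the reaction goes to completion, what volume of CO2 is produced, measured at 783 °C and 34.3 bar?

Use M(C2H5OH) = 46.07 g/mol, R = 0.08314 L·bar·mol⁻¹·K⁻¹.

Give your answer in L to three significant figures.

36.2 L

n(C2H5OH) = 326 / 46.07 = 7.076 mol
n(O2) = PV/RT = (3.37 × 327) / (0.08314 × 342) = 38.76 mol
For 7.076 mol C2H5OH, stoichiometry requires (3/1) × 7.076 = 21.23 mol O2; 38.76 mol is available, so C2H5OH is limiting.
n(CO2) = (2/1) × 7.076 = 14.15 mol
V(CO2) = nRT/P = 14.15 × 0.08314 × 1056.15 / 34.3 = 36.22 L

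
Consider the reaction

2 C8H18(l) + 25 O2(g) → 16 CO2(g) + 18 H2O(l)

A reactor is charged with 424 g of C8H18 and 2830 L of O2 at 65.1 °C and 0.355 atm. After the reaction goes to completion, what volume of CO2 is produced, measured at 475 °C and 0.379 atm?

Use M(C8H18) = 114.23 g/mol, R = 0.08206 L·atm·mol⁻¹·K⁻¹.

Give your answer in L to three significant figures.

3750 L

n(C8H18) = 424 / 114.23 = 3.712 mol
n(O2) = PV/RT = (0.355 × 2830) / (0.08206 × 338.25) = 36.19 mol
For 3.712 mol C8H18, stoichiometry requires (25/2) × 3.712 = 46.40 mol O2; 36.19 mol is available, so O2 is limiting.
n(CO2) = (16/25) × 36.19 = 23.16 mol
V(CO2) = nRT/P = 23.16 × 0.08206 × 748.15 / 0.379 = 3752 L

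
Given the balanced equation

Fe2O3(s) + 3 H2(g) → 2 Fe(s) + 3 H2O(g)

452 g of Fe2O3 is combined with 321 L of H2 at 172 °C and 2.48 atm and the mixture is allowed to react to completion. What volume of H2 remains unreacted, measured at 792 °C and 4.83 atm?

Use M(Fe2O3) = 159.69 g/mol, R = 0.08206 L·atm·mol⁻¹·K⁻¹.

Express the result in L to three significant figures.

n(Fe2O3) = 452 / 159.69 = 2.830 mol
n(H2) = PV/RT = (2.48 × 321) / (0.08206 × 445.15) = 21.79 mol
For 2.830 mol Fe2O3, stoichiometry requires (3/1) × 2.830 = 8.490 mol H2; 21.79 mol is available, so Fe2O3 is limiting.
n(H2) consumed = (3/1) × 2.830 = 8.490 mol; remaining = 21.79 − 8.490 = 13.30 mol
V(H2) = nRT/P = 13.30 × 0.08206 × 1065.15 / 4.83 = 240.7 L

241 L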